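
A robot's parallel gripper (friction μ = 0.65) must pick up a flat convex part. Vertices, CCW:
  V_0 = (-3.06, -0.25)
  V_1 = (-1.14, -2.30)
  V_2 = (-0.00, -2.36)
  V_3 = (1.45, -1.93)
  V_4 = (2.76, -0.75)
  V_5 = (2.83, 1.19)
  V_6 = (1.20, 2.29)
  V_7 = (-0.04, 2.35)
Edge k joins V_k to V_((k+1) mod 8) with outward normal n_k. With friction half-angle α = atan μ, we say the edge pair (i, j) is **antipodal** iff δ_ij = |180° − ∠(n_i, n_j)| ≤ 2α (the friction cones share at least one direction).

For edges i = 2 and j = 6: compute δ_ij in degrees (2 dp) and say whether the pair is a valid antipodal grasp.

α = atan 0.65 = 33.02°;  2α = 66.05°
edge 2: e_2 = (+1.45, +0.43);  n_2 = (+0.2843, -0.9587)
edge 6: e_6 = (-1.24, +0.06);  n_6 = (+0.0483, +0.9988)
∠(n_2, n_6) = 160.71°
δ = |180° − 160.71°| = 19.29°
19.29° ≤ 2α = 66.05°  →  valid

δ = 19.29°, valid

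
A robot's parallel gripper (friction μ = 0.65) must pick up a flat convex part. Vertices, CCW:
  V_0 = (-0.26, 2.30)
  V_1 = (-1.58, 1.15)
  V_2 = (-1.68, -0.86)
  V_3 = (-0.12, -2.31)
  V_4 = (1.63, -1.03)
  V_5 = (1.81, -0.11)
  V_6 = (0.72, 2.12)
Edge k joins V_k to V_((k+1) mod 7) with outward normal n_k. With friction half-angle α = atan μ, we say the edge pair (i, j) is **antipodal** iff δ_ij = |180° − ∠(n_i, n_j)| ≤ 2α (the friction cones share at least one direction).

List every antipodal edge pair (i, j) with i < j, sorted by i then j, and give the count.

count = 9; pairs: (0,3), (0,4), (1,3), (1,4), (1,5), (2,4), (2,5), (2,6), (3,6)

α = atan 0.65 = 33.02°;  2α = 66.05°
n_0 = (-0.6569, +0.7540)
n_1 = (-0.9988, +0.0497)
n_2 = (-0.6808, -0.7325)
n_3 = (+0.5904, -0.8071)
n_4 = (+0.9814, -0.1920)
n_5 = (+0.8984, +0.4391)
n_6 = (+0.1807, +0.9835)
  (0,1): δ = 133.91°  ·
  (0,2): δ = 83.97°  ·
  (0,3): δ = 4.88°  ✓
  (0,4): δ = 37.87°  ✓
  (0,5): δ = 74.99°  ·
  (0,6): δ = 128.53°  ·
  (1,2): δ = 130.06°  ·
  (1,3): δ = 50.97°  ✓
  (1,4): δ = 8.22°  ✓
  (1,5): δ = 28.90°  ✓
  (1,6): δ = 82.44°  ·
  (2,3): δ = 100.91°  ·
  (2,4): δ = 58.16°  ✓
  (2,5): δ = 21.04°  ✓
  (2,6): δ = 32.50°  ✓
  (3,4): δ = 137.25°  ·
  (3,5): δ = 100.13°  ·
  (3,6): δ = 46.59°  ✓
  (4,5): δ = 142.88°  ·
  (4,6): δ = 89.34°  ·
  (5,6): δ = 126.46°  ·
antipodal pairs: 9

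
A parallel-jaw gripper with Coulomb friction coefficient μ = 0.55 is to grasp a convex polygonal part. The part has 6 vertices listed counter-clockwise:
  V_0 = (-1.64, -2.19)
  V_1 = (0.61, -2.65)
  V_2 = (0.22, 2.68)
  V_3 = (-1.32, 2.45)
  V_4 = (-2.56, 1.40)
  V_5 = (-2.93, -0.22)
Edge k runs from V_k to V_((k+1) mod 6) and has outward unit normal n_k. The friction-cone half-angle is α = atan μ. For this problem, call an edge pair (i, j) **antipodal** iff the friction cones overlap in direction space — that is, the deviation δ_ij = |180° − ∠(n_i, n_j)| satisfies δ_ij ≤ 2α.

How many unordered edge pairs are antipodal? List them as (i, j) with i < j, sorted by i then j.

count = 5; pairs: (0,2), (0,3), (1,3), (1,4), (1,5)

α = atan 0.55 = 28.81°;  2α = 57.62°
n_0 = (-0.2003, -0.9797)
n_1 = (+0.9973, +0.0730)
n_2 = (-0.1477, +0.9890)
n_3 = (-0.6462, +0.7632)
n_4 = (-0.9749, +0.2227)
n_5 = (-0.8366, -0.5478)
  (0,1): δ = 74.26°  ·
  (0,2): δ = 20.05°  ✓
  (0,3): δ = 51.81°  ✓
  (0,4): δ = 88.69°  ·
  (0,5): δ = 134.77°  ·
  (1,2): δ = 85.69°  ·
  (1,3): δ = 53.93°  ✓
  (1,4): δ = 17.05°  ✓
  (1,5): δ = 29.03°  ✓
  (2,3): δ = 148.24°  ·
  (2,4): δ = 111.36°  ·
  (2,5): δ = 65.28°  ·
  (3,4): δ = 143.12°  ·
  (3,5): δ = 97.04°  ·
  (4,5): δ = 133.92°  ·
antipodal pairs: 5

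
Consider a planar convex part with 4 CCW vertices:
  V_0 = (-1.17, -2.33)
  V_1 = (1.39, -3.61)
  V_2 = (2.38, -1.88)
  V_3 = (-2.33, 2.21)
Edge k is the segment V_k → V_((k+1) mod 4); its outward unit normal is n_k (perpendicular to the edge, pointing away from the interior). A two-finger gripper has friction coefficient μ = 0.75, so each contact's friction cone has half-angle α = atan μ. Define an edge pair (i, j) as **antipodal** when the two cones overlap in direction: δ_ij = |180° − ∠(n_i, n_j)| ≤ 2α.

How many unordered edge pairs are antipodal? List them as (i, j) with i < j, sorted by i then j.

α = atan 0.75 = 36.87°;  2α = 73.74°
n_0 = (-0.4472, -0.8944)
n_1 = (+0.8679, -0.4967)
n_2 = (+0.6557, +0.7551)
n_3 = (-0.9689, -0.2476)
  (0,1): δ = 93.22°  ·
  (0,2): δ = 14.40°  ✓
  (0,3): δ = 130.90°  ·
  (1,2): δ = 101.19°  ·
  (1,3): δ = 44.11°  ✓
  (2,3): δ = 34.70°  ✓
antipodal pairs: 3

count = 3; pairs: (0,2), (1,3), (2,3)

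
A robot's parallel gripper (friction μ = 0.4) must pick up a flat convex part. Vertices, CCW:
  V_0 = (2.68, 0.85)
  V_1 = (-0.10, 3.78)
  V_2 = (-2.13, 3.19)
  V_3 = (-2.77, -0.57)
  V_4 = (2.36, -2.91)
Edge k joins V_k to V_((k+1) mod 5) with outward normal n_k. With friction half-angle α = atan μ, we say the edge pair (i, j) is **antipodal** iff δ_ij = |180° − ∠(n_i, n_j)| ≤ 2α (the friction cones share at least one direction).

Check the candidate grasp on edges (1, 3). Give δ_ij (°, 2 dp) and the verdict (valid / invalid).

α = atan 0.4 = 21.80°;  2α = 43.60°
edge 1: e_1 = (-2.03, -0.59);  n_1 = (-0.2791, +0.9603)
edge 3: e_3 = (+5.13, -2.34);  n_3 = (-0.4150, -0.9098)
∠(n_1, n_3) = 139.27°
δ = |180° − 139.27°| = 40.73°
40.73° ≤ 2α = 43.60°  →  valid

δ = 40.73°, valid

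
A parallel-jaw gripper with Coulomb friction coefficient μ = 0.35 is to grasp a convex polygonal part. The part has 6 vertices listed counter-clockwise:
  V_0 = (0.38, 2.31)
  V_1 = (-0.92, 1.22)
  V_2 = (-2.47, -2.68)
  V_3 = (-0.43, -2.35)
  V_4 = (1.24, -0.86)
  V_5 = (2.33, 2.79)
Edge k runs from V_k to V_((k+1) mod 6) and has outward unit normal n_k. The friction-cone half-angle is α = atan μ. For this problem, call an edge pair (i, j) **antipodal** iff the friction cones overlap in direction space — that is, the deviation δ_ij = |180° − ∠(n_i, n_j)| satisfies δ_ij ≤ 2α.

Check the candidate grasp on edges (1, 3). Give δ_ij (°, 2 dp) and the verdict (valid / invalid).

α = atan 0.35 = 19.29°;  2α = 38.58°
edge 1: e_1 = (-1.55, -3.90);  n_1 = (-0.9293, +0.3693)
edge 3: e_3 = (+1.67, +1.49);  n_3 = (+0.6657, -0.7462)
∠(n_1, n_3) = 153.41°
δ = |180° − 153.41°| = 26.59°
26.59° ≤ 2α = 38.58°  →  valid

δ = 26.59°, valid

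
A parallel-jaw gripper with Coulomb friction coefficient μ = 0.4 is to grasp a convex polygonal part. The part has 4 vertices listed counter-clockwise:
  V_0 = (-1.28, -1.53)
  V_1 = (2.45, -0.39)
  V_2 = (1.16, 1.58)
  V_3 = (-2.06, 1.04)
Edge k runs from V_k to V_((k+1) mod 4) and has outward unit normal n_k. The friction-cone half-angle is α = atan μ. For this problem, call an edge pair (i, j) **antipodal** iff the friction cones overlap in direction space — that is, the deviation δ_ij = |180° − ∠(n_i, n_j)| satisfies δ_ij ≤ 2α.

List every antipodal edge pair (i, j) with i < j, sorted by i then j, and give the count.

count = 2; pairs: (0,2), (1,3)

α = atan 0.4 = 21.80°;  2α = 43.60°
n_0 = (+0.2923, -0.9563)
n_1 = (+0.8366, +0.5478)
n_2 = (-0.1654, +0.9862)
n_3 = (-0.9569, -0.2904)
  (0,1): δ = 73.78°  ·
  (0,2): δ = 7.47°  ✓
  (0,3): δ = 89.89°  ·
  (1,2): δ = 113.70°  ·
  (1,3): δ = 16.33°  ✓
  (2,3): δ = 82.64°  ·
antipodal pairs: 2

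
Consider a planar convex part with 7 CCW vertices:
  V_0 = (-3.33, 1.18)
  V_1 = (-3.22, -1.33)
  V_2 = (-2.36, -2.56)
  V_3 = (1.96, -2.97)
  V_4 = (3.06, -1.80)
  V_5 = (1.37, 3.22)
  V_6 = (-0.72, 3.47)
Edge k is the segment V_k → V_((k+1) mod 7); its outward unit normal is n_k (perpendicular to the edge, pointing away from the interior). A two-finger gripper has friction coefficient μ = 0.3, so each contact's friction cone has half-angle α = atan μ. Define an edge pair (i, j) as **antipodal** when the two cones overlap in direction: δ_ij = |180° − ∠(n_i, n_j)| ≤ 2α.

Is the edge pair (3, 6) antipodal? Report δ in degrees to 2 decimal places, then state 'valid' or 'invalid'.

δ = 5.50°, valid

α = atan 0.3 = 16.70°;  2α = 33.40°
edge 3: e_3 = (+1.10, +1.17);  n_3 = (+0.7286, -0.6850)
edge 6: e_6 = (-2.61, -2.29);  n_6 = (-0.6595, +0.7517)
∠(n_3, n_6) = 174.50°
δ = |180° − 174.50°| = 5.50°
5.50° ≤ 2α = 33.40°  →  valid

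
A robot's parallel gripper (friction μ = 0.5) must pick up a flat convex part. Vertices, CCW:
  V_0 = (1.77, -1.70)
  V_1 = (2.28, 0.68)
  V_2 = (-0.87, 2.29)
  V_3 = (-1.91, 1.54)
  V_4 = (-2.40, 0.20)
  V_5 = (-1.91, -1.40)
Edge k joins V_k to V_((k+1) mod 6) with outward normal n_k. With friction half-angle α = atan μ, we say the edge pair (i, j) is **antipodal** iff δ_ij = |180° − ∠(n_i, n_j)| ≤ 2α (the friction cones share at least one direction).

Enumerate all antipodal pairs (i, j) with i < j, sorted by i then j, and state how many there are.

count = 6; pairs: (0,2), (0,3), (0,4), (1,4), (1,5), (2,5)

α = atan 0.5 = 26.57°;  2α = 53.13°
n_0 = (+0.9778, -0.2095)
n_1 = (+0.4551, +0.8904)
n_2 = (-0.5849, +0.8111)
n_3 = (-0.9392, +0.3434)
n_4 = (-0.9562, -0.2928)
n_5 = (-0.0813, -0.9967)
  (0,1): δ = 104.98°  ·
  (0,2): δ = 42.11°  ✓
  (0,3): δ = 7.99°  ✓
  (0,4): δ = 29.12°  ✓
  (0,5): δ = 97.43°  ·
  (1,2): δ = 117.13°  ·
  (1,3): δ = 83.01°  ·
  (1,4): δ = 45.90°  ✓
  (1,5): δ = 22.41°  ✓
  (2,3): δ = 145.88°  ·
  (2,4): δ = 108.77°  ·
  (2,5): δ = 40.46°  ✓
  (3,4): δ = 142.89°  ·
  (3,5): δ = 74.57°  ·
  (4,5): δ = 111.69°  ·
antipodal pairs: 6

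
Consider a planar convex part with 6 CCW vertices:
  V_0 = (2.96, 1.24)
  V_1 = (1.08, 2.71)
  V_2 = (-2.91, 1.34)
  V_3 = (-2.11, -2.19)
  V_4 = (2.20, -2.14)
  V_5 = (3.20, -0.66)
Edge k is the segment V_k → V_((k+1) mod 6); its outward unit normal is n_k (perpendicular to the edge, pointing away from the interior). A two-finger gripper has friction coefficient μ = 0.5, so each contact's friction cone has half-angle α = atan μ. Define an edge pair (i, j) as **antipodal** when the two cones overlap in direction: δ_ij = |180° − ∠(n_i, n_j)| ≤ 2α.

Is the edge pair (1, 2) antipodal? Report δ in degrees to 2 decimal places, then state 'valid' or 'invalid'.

δ = 96.18°, invalid

α = atan 0.5 = 26.57°;  2α = 53.13°
edge 1: e_1 = (-3.99, -1.37);  n_1 = (-0.3247, +0.9458)
edge 2: e_2 = (+0.80, -3.53);  n_2 = (-0.9753, -0.2210)
∠(n_1, n_2) = 83.82°
δ = |180° − 83.82°| = 96.18°
96.18° > 2α = 53.13°  →  invalid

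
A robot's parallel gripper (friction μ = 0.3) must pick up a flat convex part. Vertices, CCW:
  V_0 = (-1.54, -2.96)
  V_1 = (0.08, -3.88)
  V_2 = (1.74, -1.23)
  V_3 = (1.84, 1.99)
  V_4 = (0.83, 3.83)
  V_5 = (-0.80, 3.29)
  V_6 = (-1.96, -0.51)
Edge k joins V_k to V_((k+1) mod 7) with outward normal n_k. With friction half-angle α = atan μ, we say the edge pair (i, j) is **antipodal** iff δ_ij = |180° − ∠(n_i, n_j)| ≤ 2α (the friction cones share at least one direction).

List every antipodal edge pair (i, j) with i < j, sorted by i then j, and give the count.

α = atan 0.3 = 16.70°;  2α = 33.40°
n_0 = (-0.4938, -0.8696)
n_1 = (+0.8475, -0.5309)
n_2 = (+0.9995, -0.0310)
n_3 = (+0.8766, +0.4812)
n_4 = (-0.3145, +0.9493)
n_5 = (-0.9564, +0.2920)
n_6 = (-0.9856, -0.1690)
  (0,1): δ = 92.47°  ·
  (0,2): δ = 62.19°  ·
  (0,3): δ = 31.64°  ✓
  (0,4): δ = 47.92°  ·
  (0,5): δ = 102.62°  ·
  (0,6): δ = 129.32°  ·
  (1,2): δ = 149.72°  ·
  (1,3): δ = 119.17°  ·
  (1,4): δ = 39.61°  ·
  (1,5): δ = 15.09°  ✓
  (1,6): δ = 41.79°  ·
  (2,3): δ = 149.46°  ·
  (2,4): δ = 69.89°  ·
  (2,5): δ = 15.20°  ✓
  (2,6): δ = 11.51°  ✓
  (3,4): δ = 100.43°  ·
  (3,5): δ = 45.74°  ·
  (3,6): δ = 19.04°  ✓
  (4,5): δ = 125.30°  ·
  (4,6): δ = 98.60°  ·
  (5,6): δ = 153.30°  ·
antipodal pairs: 5

count = 5; pairs: (0,3), (1,5), (2,5), (2,6), (3,6)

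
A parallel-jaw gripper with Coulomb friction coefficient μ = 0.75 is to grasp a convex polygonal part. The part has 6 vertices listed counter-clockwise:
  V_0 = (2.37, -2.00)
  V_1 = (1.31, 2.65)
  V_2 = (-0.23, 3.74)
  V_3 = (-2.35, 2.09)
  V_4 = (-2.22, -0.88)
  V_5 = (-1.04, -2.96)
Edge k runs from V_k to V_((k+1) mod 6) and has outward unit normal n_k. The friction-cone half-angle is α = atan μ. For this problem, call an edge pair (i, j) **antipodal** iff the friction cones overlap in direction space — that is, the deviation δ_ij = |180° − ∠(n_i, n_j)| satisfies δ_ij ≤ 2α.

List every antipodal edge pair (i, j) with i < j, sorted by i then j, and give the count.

α = atan 0.75 = 36.87°;  2α = 73.74°
n_0 = (+0.9750, +0.2223)
n_1 = (+0.5777, +0.8162)
n_2 = (-0.6142, +0.7892)
n_3 = (-0.9990, -0.0437)
n_4 = (-0.8698, -0.4934)
n_5 = (+0.2710, -0.9626)
  (0,1): δ = 138.13°  ·
  (0,2): δ = 64.95°  ✓
  (0,3): δ = 10.34°  ✓
  (0,4): δ = 16.73°  ✓
  (0,5): δ = 92.88°  ·
  (1,2): δ = 106.82°  ·
  (1,3): δ = 52.20°  ✓
  (1,4): δ = 25.14°  ✓
  (1,5): δ = 51.01°  ✓
  (2,3): δ = 125.39°  ·
  (2,4): δ = 98.33°  ·
  (2,5): δ = 22.17°  ✓
  (3,4): δ = 152.94°  ·
  (3,5): δ = 76.78°  ·
  (4,5): δ = 103.84°  ·
antipodal pairs: 7

count = 7; pairs: (0,2), (0,3), (0,4), (1,3), (1,4), (1,5), (2,5)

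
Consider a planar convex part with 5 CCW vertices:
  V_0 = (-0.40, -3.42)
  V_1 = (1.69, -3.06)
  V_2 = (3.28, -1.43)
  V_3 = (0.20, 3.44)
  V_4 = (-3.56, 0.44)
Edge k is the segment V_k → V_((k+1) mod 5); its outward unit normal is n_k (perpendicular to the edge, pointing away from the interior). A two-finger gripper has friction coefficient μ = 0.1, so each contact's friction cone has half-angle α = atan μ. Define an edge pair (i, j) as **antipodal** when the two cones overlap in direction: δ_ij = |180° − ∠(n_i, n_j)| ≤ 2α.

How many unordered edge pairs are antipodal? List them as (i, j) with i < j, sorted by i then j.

count = 2; pairs: (1,3), (2,4)

α = atan 0.1 = 5.71°;  2α = 11.42°
n_0 = (+0.1697, -0.9855)
n_1 = (+0.7158, -0.6983)
n_2 = (+0.8452, +0.5345)
n_3 = (-0.6237, +0.7817)
n_4 = (-0.7738, -0.6335)
  (0,1): δ = 144.06°  ·
  (0,2): δ = 67.46°  ·
  (0,3): δ = 28.81°  ·
  (0,4): δ = 119.53°  ·
  (1,2): δ = 103.40°  ·
  (1,3): δ = 7.13°  ✓
  (1,4): δ = 83.59°  ·
  (2,3): δ = 83.73°  ·
  (2,4): δ = 6.99°  ✓
  (3,4): δ = 89.28°  ·
antipodal pairs: 2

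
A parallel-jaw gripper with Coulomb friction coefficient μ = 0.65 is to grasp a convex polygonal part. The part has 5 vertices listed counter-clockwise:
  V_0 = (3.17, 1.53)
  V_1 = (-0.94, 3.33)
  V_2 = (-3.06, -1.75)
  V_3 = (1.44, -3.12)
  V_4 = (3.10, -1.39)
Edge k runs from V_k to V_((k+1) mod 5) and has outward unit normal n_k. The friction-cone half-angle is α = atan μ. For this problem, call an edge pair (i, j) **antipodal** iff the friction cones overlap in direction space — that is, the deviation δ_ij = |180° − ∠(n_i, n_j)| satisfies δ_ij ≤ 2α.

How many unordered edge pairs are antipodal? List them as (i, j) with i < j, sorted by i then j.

α = atan 0.65 = 33.02°;  2α = 66.05°
n_0 = (+0.4012, +0.9160)
n_1 = (-0.9229, +0.3851)
n_2 = (-0.2912, -0.9566)
n_3 = (+0.7216, -0.6924)
n_4 = (+0.9997, -0.0240)
  (0,1): δ = 89.00°  ·
  (0,2): δ = 6.72°  ✓
  (0,3): δ = 69.83°  ·
  (0,4): δ = 112.28°  ·
  (1,2): δ = 84.28°  ·
  (1,3): δ = 21.17°  ✓
  (1,4): δ = 21.28°  ✓
  (2,3): δ = 116.88°  ·
  (2,4): δ = 74.44°  ·
  (3,4): δ = 137.56°  ·
antipodal pairs: 3

count = 3; pairs: (0,2), (1,3), (1,4)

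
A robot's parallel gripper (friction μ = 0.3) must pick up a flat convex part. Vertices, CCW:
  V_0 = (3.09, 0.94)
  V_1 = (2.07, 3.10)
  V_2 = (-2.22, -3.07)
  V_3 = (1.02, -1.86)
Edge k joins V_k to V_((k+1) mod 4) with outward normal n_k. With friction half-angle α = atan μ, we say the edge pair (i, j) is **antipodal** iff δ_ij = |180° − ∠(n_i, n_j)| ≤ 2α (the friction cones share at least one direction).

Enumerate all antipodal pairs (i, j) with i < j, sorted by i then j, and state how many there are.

α = atan 0.3 = 16.70°;  2α = 33.40°
n_0 = (+0.9042, +0.4270)
n_1 = (-0.8210, +0.5709)
n_2 = (+0.3499, -0.9368)
n_3 = (+0.8041, -0.5945)
  (0,1): δ = 60.09°  ·
  (0,2): δ = 85.20°  ·
  (0,3): δ = 118.25°  ·
  (1,2): δ = 34.71°  ·
  (1,3): δ = 1.66°  ✓
  (2,3): δ = 146.95°  ·
antipodal pairs: 1

count = 1; pairs: (1,3)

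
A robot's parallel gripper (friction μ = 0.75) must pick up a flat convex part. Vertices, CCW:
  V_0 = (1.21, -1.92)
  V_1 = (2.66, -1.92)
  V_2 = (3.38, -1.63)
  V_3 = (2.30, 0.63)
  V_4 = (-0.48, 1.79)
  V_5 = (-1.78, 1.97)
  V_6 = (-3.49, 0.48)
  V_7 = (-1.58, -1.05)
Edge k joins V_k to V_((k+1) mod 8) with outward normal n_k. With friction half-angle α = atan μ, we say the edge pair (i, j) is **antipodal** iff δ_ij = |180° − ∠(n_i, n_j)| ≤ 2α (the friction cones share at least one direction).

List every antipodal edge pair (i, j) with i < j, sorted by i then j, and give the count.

α = atan 0.75 = 36.87°;  2α = 73.74°
n_0 = (+0.0000, -1.0000)
n_1 = (+0.3736, -0.9276)
n_2 = (+0.9023, +0.4312)
n_3 = (+0.3851, +0.9229)
n_4 = (+0.1372, +0.9905)
n_5 = (-0.6569, +0.7539)
n_6 = (-0.6252, -0.7805)
n_7 = (-0.2977, -0.9547)
  (0,1): δ = 158.06°  ·
  (0,2): δ = 64.46°  ✓
  (0,3): δ = 22.65°  ✓
  (0,4): δ = 7.88°  ✓
  (0,5): δ = 41.07°  ✓
  (0,6): δ = 141.30°  ·
  (0,7): δ = 162.68°  ·
  (1,2): δ = 86.40°  ·
  (1,3): δ = 44.59°  ✓
  (1,4): δ = 29.82°  ✓
  (1,5): δ = 19.13°  ✓
  (1,6): δ = 119.37°  ·
  (1,7): δ = 140.74°  ·
  (2,3): δ = 138.19°  ·
  (2,4): δ = 123.43°  ·
  (2,5): δ = 74.47°  ·
  (2,6): δ = 25.76°  ✓
  (2,7): δ = 47.14°  ✓
  (3,4): δ = 165.23°  ·
  (3,5): δ = 116.28°  ·
  (3,6): δ = 16.05°  ✓
  (3,7): δ = 5.33°  ✓
  (4,5): δ = 131.05°  ·
  (4,6): δ = 30.81°  ✓
  (4,7): δ = 9.44°  ✓
  (5,6): δ = 79.76°  ·
  (5,7): δ = 58.39°  ✓
  (6,7): δ = 158.62°  ·
antipodal pairs: 14

count = 14; pairs: (0,2), (0,3), (0,4), (0,5), (1,3), (1,4), (1,5), (2,6), (2,7), (3,6), (3,7), (4,6), (4,7), (5,7)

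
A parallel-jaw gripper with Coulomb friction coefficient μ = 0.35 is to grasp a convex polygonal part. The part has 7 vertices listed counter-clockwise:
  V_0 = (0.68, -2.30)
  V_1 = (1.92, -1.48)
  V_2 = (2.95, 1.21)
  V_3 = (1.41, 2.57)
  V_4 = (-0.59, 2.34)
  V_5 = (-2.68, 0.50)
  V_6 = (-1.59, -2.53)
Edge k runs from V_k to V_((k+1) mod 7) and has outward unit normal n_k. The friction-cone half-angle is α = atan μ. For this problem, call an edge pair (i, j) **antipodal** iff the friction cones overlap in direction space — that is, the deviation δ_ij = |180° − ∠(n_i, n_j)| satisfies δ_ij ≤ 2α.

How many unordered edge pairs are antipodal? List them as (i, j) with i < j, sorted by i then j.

α = atan 0.35 = 19.29°;  2α = 38.58°
n_0 = (+0.5516, -0.8341)
n_1 = (+0.9339, -0.3576)
n_2 = (+0.6619, +0.7496)
n_3 = (-0.1142, +0.9935)
n_4 = (-0.6608, +0.7506)
n_5 = (-0.9410, -0.3385)
n_6 = (+0.1008, -0.9949)
  (0,1): δ = 144.43°  ·
  (0,2): δ = 74.92°  ·
  (0,3): δ = 26.92°  ✓
  (0,4): δ = 7.88°  ✓
  (0,5): δ = 76.31°  ·
  (0,6): δ = 152.31°  ·
  (1,2): δ = 110.50°  ·
  (1,3): δ = 62.49°  ·
  (1,4): δ = 27.69°  ✓
  (1,5): δ = 40.74°  ·
  (1,6): δ = 116.74°  ·
  (2,3): δ = 131.99°  ·
  (2,4): δ = 97.19°  ·
  (2,5): δ = 28.77°  ✓
  (2,6): δ = 47.23°  ·
  (3,4): δ = 145.20°  ·
  (3,5): δ = 76.77°  ·
  (3,6): δ = 0.77°  ✓
  (4,5): δ = 111.57°  ·
  (4,6): δ = 35.57°  ✓
  (5,6): δ = 104.00°  ·
antipodal pairs: 6

count = 6; pairs: (0,3), (0,4), (1,4), (2,5), (3,6), (4,6)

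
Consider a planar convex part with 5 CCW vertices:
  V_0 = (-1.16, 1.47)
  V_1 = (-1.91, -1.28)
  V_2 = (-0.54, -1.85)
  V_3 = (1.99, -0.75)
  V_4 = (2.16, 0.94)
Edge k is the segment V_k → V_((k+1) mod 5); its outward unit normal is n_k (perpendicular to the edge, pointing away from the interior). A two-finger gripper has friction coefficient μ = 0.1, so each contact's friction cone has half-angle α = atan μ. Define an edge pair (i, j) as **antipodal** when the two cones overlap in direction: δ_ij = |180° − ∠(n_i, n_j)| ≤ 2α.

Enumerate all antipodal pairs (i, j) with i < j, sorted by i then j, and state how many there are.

count = 1; pairs: (0,3)

α = atan 0.1 = 5.71°;  2α = 11.42°
n_0 = (-0.9648, +0.2631)
n_1 = (-0.3841, -0.9233)
n_2 = (+0.3987, -0.9171)
n_3 = (+0.9950, -0.1001)
n_4 = (+0.1576, +0.9875)
  (0,1): δ = 97.34°  ·
  (0,2): δ = 51.25°  ·
  (0,3): δ = 9.51°  ✓
  (0,4): δ = 96.19°  ·
  (1,2): δ = 133.91°  ·
  (1,3): δ = 73.15°  ·
  (1,4): δ = 13.52°  ·
  (2,3): δ = 119.24°  ·
  (2,4): δ = 32.57°  ·
  (3,4): δ = 93.33°  ·
antipodal pairs: 1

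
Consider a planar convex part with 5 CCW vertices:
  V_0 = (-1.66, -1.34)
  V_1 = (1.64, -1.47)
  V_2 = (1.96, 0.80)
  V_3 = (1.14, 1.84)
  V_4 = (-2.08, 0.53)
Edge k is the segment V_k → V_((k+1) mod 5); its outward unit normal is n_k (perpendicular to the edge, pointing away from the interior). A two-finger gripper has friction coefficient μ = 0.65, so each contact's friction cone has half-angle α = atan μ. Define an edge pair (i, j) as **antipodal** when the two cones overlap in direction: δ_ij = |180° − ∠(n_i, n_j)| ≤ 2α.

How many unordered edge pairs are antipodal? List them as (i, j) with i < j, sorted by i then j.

α = atan 0.65 = 33.02°;  2α = 66.05°
n_0 = (-0.0394, -0.9992)
n_1 = (+0.9902, -0.1396)
n_2 = (+0.7853, +0.6192)
n_3 = (-0.3768, +0.9263)
n_4 = (-0.9757, -0.2191)
  (0,1): δ = 95.77°  ·
  (0,2): δ = 49.49°  ✓
  (0,3): δ = 24.39°  ✓
  (0,4): δ = 104.91°  ·
  (1,2): δ = 133.72°  ·
  (1,3): δ = 59.84°  ✓
  (1,4): δ = 20.68°  ✓
  (2,3): δ = 106.12°  ·
  (2,4): δ = 25.60°  ✓
  (3,4): δ = 99.48°  ·
antipodal pairs: 5

count = 5; pairs: (0,2), (0,3), (1,3), (1,4), (2,4)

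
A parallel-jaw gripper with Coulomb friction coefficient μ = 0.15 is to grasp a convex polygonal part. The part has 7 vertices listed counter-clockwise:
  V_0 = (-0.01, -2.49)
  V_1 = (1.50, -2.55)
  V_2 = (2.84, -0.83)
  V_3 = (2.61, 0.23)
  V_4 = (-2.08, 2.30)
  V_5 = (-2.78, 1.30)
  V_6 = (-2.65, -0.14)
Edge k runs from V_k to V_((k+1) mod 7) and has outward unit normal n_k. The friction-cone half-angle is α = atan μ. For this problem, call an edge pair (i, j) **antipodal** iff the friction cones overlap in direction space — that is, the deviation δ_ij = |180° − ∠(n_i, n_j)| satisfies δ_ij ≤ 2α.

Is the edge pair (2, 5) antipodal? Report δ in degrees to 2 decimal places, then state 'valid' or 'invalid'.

α = atan 0.15 = 8.53°;  2α = 17.06°
edge 2: e_2 = (-0.23, +1.06);  n_2 = (+0.9773, +0.2120)
edge 5: e_5 = (+0.13, -1.44);  n_5 = (-0.9959, -0.0899)
∠(n_2, n_5) = 172.92°
δ = |180° − 172.92°| = 7.08°
7.08° ≤ 2α = 17.06°  →  valid

δ = 7.08°, valid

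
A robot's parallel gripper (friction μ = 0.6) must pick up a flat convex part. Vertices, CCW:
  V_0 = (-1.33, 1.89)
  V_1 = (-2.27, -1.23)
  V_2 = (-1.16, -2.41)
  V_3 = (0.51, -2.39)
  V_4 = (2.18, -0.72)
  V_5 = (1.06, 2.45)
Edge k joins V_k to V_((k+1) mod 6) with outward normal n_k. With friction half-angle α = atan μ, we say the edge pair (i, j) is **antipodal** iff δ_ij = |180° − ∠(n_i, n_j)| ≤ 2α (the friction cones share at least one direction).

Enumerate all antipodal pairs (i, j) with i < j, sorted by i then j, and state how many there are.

count = 6; pairs: (0,3), (0,4), (1,4), (1,5), (2,5), (3,5)

α = atan 0.6 = 30.96°;  2α = 61.93°
n_0 = (-0.9575, +0.2885)
n_1 = (-0.7284, -0.6852)
n_2 = (+0.0120, -0.9999)
n_3 = (+0.7071, -0.7071)
n_4 = (+0.9429, +0.3331)
n_5 = (-0.2281, +0.9736)
  (0,1): δ = 119.98°  ·
  (0,2): δ = 72.55°  ·
  (0,3): δ = 28.23°  ✓
  (0,4): δ = 36.23°  ✓
  (0,5): δ = 119.95°  ·
  (1,2): δ = 132.56°  ·
  (1,3): δ = 88.25°  ·
  (1,4): δ = 23.79°  ✓
  (1,5): δ = 59.94°  ✓
  (2,3): δ = 135.69°  ·
  (2,4): δ = 71.23°  ·
  (2,5): δ = 12.50°  ✓
  (3,4): δ = 115.54°  ·
  (3,5): δ = 31.81°  ✓
  (4,5): δ = 96.27°  ·
antipodal pairs: 6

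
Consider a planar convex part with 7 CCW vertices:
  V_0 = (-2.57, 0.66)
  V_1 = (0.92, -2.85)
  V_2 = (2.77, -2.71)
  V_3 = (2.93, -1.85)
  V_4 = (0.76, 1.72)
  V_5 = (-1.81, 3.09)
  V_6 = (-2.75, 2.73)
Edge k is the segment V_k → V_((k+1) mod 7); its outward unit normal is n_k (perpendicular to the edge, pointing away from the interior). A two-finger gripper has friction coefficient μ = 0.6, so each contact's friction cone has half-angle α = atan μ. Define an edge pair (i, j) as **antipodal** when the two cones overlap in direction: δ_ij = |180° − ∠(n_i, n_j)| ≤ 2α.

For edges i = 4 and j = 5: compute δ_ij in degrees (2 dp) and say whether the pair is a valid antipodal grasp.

δ = 130.98°, invalid

α = atan 0.6 = 30.96°;  2α = 61.93°
edge 4: e_4 = (-2.57, +1.37);  n_4 = (+0.4704, +0.8824)
edge 5: e_5 = (-0.94, -0.36);  n_5 = (-0.3576, +0.9339)
∠(n_4, n_5) = 49.02°
δ = |180° − 49.02°| = 130.98°
130.98° > 2α = 61.93°  →  invalid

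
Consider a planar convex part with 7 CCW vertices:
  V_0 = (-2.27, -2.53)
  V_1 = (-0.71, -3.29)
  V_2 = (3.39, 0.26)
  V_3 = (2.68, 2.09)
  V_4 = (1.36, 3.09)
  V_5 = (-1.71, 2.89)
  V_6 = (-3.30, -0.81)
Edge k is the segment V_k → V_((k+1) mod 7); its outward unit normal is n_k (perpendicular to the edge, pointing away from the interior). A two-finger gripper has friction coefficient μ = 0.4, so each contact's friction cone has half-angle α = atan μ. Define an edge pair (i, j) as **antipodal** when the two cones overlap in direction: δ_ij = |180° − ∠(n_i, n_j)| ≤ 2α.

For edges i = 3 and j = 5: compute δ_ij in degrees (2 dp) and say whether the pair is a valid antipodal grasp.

α = atan 0.4 = 21.80°;  2α = 43.60°
edge 3: e_3 = (-1.32, +1.00);  n_3 = (+0.6039, +0.7971)
edge 5: e_5 = (-1.59, -3.70);  n_5 = (-0.9188, +0.3948)
∠(n_3, n_5) = 103.89°
δ = |180° − 103.89°| = 76.11°
76.11° > 2α = 43.60°  →  invalid

δ = 76.11°, invalid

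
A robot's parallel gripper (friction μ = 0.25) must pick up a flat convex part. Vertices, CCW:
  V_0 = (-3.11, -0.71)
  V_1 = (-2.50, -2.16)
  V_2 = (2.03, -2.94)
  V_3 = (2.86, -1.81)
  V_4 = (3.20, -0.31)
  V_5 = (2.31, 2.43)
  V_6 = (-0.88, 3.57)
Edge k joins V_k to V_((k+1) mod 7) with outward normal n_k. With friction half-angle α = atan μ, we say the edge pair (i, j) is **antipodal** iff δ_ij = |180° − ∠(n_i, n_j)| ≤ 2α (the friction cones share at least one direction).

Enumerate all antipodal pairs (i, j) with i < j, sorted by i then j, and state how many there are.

count = 4; pairs: (0,4), (1,5), (2,6), (3,6)

α = atan 0.25 = 14.04°;  2α = 28.07°
n_0 = (-0.9218, -0.3878)
n_1 = (-0.1697, -0.9855)
n_2 = (+0.8060, -0.5920)
n_3 = (+0.9753, -0.2211)
n_4 = (+0.9511, +0.3089)
n_5 = (+0.3365, +0.9417)
n_6 = (-0.8868, +0.4621)
  (0,1): δ = 122.59°  ·
  (0,2): δ = 59.11°  ·
  (0,3): δ = 35.59°  ·
  (0,4): δ = 4.82°  ✓
  (0,5): δ = 47.52°  ·
  (0,6): δ = 129.66°  ·
  (1,2): δ = 116.53°  ·
  (1,3): δ = 93.00°  ·
  (1,4): δ = 62.24°  ·
  (1,5): δ = 9.90°  ✓
  (1,6): δ = 72.25°  ·
  (2,3): δ = 156.47°  ·
  (2,4): δ = 125.71°  ·
  (2,5): δ = 73.37°  ·
  (2,6): δ = 8.78°  ✓
  (3,4): δ = 149.23°  ·
  (3,5): δ = 96.89°  ·
  (3,6): δ = 14.75°  ✓
  (4,5): δ = 127.66°  ·
  (4,6): δ = 45.52°  ·
  (5,6): δ = 97.86°  ·
antipodal pairs: 4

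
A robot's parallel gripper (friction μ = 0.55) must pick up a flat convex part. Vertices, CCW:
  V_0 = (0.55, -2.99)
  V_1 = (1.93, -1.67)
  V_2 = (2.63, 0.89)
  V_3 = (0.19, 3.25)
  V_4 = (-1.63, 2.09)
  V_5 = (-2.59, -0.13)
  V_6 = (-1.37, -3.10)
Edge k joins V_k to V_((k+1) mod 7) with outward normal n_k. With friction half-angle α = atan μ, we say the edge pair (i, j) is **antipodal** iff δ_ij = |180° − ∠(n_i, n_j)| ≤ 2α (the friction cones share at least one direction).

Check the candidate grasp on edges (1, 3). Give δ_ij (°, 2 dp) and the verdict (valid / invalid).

α = atan 0.55 = 28.81°;  2α = 57.62°
edge 1: e_1 = (+0.70, +2.56);  n_1 = (+0.9646, -0.2638)
edge 3: e_3 = (-1.82, -1.16);  n_3 = (-0.5375, +0.8433)
∠(n_1, n_3) = 137.80°
δ = |180° − 137.80°| = 42.20°
42.20° ≤ 2α = 57.62°  →  valid

δ = 42.20°, valid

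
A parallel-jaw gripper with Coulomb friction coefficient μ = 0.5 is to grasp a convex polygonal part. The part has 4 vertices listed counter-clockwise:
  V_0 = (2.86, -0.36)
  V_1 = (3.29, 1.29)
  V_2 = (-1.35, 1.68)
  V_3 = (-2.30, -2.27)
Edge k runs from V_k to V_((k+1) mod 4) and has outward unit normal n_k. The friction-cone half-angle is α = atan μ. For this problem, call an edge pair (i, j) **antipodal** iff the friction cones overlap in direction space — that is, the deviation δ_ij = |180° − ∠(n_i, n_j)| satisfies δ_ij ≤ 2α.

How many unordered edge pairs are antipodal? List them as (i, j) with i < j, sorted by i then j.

α = atan 0.5 = 26.57°;  2α = 53.13°
n_0 = (+0.9677, -0.2522)
n_1 = (+0.0838, +0.9965)
n_2 = (-0.9723, +0.2338)
n_3 = (+0.3471, -0.9378)
  (0,1): δ = 80.20°  ·
  (0,2): δ = 1.08°  ✓
  (0,3): δ = 124.92°  ·
  (1,2): δ = 98.72°  ·
  (1,3): δ = 25.12°  ✓
  (2,3): δ = 56.16°  ·
antipodal pairs: 2

count = 2; pairs: (0,2), (1,3)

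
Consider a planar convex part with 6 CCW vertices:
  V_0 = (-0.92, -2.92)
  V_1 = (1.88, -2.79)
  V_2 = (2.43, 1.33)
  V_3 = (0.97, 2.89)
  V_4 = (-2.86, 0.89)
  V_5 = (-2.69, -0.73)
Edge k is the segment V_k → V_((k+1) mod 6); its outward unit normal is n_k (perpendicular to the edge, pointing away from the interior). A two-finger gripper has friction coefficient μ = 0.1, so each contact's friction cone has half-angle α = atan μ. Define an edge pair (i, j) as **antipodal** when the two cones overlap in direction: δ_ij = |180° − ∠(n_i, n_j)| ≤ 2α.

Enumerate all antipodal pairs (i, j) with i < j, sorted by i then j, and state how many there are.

α = atan 0.1 = 5.71°;  2α = 11.42°
n_0 = (+0.0464, -0.9989)
n_1 = (+0.9912, -0.1323)
n_2 = (+0.7301, +0.6833)
n_3 = (-0.4629, +0.8864)
n_4 = (-0.9945, -0.1044)
n_5 = (-0.7777, -0.6286)
  (0,1): δ = 100.26°  ·
  (0,2): δ = 49.55°  ·
  (0,3): δ = 24.92°  ·
  (0,4): δ = 93.33°  ·
  (0,5): δ = 126.29°  ·
  (1,2): δ = 129.29°  ·
  (1,3): δ = 54.82°  ·
  (1,4): δ = 13.59°  ·
  (1,5): δ = 46.55°  ·
  (2,3): δ = 105.53°  ·
  (2,4): δ = 37.11°  ·
  (2,5): δ = 4.16°  ✓
  (3,4): δ = 111.58°  ·
  (3,5): δ = 78.63°  ·
  (4,5): δ = 147.04°  ·
antipodal pairs: 1

count = 1; pairs: (2,5)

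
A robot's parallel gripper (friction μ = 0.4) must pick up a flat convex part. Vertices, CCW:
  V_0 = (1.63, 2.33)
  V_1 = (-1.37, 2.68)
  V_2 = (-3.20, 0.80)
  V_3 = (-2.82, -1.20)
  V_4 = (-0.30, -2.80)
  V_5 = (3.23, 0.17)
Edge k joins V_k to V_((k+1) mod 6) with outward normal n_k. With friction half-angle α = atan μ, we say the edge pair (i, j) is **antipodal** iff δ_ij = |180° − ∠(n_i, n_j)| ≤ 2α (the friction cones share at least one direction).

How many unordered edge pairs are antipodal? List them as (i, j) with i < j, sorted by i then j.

α = atan 0.4 = 21.80°;  2α = 43.60°
n_0 = (+0.1159, +0.9933)
n_1 = (-0.7166, +0.6975)
n_2 = (-0.9824, -0.1867)
n_3 = (-0.5360, -0.8442)
n_4 = (+0.6438, -0.7652)
n_5 = (+0.8036, +0.5952)
  (0,1): δ = 127.57°  ·
  (0,2): δ = 72.59°  ·
  (0,3): δ = 25.76°  ✓
  (0,4): δ = 46.73°  ·
  (0,5): δ = 133.18°  ·
  (1,2): δ = 125.01°  ·
  (1,3): δ = 78.18°  ·
  (1,4): δ = 5.70°  ✓
  (1,5): δ = 80.76°  ·
  (2,3): δ = 133.17°  ·
  (2,4): δ = 60.68°  ·
  (2,5): δ = 25.77°  ✓
  (3,4): δ = 107.51°  ·
  (3,5): δ = 21.06°  ✓
  (4,5): δ = 93.55°  ·
antipodal pairs: 4

count = 4; pairs: (0,3), (1,4), (2,5), (3,5)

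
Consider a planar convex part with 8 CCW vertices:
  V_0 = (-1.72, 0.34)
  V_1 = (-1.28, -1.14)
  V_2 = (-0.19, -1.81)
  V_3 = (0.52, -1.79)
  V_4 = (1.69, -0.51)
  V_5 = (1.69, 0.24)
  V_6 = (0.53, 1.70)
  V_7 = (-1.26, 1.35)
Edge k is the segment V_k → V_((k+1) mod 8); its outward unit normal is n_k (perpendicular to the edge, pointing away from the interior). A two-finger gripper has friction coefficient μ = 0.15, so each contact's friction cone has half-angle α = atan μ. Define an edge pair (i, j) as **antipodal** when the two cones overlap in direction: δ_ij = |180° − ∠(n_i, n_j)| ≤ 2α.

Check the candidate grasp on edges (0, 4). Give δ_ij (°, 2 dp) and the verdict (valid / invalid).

δ = 16.56°, valid

α = atan 0.15 = 8.53°;  2α = 17.06°
edge 0: e_0 = (+0.44, -1.48);  n_0 = (-0.9585, -0.2850)
edge 4: e_4 = (+0.00, +0.75);  n_4 = (+1.0000, -0.0000)
∠(n_0, n_4) = 163.44°
δ = |180° − 163.44°| = 16.56°
16.56° ≤ 2α = 17.06°  →  valid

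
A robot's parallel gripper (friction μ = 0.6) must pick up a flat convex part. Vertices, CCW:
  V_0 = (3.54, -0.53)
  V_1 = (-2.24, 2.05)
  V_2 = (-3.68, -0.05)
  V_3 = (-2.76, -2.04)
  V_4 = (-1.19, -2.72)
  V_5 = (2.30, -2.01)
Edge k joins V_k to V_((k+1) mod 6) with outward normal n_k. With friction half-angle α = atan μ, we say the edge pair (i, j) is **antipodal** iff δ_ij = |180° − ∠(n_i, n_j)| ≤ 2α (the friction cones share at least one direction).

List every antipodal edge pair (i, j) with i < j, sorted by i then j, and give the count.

count = 5; pairs: (0,2), (0,3), (0,4), (1,4), (1,5)

α = atan 0.6 = 30.96°;  2α = 61.93°
n_0 = (+0.4076, +0.9132)
n_1 = (-0.8247, +0.5655)
n_2 = (-0.9077, -0.4196)
n_3 = (-0.3974, -0.9176)
n_4 = (+0.1994, -0.9799)
n_5 = (+0.7665, -0.6422)
  (0,1): δ = 100.38°  ·
  (0,2): δ = 41.13°  ✓
  (0,3): δ = 0.64°  ✓
  (0,4): δ = 35.55°  ✓
  (0,5): δ = 74.10°  ·
  (1,2): δ = 120.75°  ·
  (1,3): δ = 78.98°  ·
  (1,4): δ = 44.06°  ✓
  (1,5): δ = 5.52°  ✓
  (2,3): δ = 138.23°  ·
  (2,4): δ = 103.31°  ·
  (2,5): δ = 64.77°  ·
  (3,4): δ = 145.08°  ·
  (3,5): δ = 106.54°  ·
  (4,5): δ = 141.46°  ·
antipodal pairs: 5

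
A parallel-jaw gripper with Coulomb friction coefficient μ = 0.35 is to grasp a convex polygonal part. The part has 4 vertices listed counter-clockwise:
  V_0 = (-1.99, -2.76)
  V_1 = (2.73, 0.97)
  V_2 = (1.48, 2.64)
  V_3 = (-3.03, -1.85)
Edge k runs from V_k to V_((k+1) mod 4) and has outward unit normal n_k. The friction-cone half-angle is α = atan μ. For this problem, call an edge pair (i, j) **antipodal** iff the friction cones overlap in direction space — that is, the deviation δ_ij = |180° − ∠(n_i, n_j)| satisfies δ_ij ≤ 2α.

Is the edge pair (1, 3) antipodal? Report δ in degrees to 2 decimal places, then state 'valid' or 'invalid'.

δ = 12.00°, valid

α = atan 0.35 = 19.29°;  2α = 38.58°
edge 1: e_1 = (-1.25, +1.67);  n_1 = (+0.8006, +0.5992)
edge 3: e_3 = (+1.04, -0.91);  n_3 = (-0.6585, -0.7526)
∠(n_1, n_3) = 168.00°
δ = |180° − 168.00°| = 12.00°
12.00° ≤ 2α = 38.58°  →  valid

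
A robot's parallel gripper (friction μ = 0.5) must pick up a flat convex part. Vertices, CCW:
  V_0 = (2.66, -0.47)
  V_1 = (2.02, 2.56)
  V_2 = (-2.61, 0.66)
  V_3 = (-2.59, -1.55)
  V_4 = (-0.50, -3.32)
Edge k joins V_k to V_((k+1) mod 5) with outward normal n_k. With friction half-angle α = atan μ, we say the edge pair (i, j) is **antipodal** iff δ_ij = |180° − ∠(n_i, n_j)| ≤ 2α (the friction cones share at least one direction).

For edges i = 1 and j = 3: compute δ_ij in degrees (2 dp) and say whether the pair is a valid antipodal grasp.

δ = 62.57°, invalid

α = atan 0.5 = 26.57°;  2α = 53.13°
edge 1: e_1 = (-4.63, -1.90);  n_1 = (-0.3796, +0.9251)
edge 3: e_3 = (+2.09, -1.77);  n_3 = (-0.6463, -0.7631)
∠(n_1, n_3) = 117.43°
δ = |180° − 117.43°| = 62.57°
62.57° > 2α = 53.13°  →  invalid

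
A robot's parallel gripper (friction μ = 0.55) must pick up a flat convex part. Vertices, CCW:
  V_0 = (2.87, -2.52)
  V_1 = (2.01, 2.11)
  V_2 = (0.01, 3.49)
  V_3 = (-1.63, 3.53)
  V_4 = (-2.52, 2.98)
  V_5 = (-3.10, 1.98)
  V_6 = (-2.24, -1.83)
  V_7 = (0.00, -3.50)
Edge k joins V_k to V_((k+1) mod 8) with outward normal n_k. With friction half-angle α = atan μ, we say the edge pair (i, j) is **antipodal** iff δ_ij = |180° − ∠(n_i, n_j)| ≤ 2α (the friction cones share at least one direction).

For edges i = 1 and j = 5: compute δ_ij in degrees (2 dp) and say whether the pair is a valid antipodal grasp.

α = atan 0.55 = 28.81°;  2α = 57.62°
edge 1: e_1 = (-2.00, +1.38);  n_1 = (+0.5679, +0.8231)
edge 5: e_5 = (+0.86, -3.81);  n_5 = (-0.9755, -0.2202)
∠(n_1, n_5) = 137.33°
δ = |180° − 137.33°| = 42.67°
42.67° ≤ 2α = 57.62°  →  valid

δ = 42.67°, valid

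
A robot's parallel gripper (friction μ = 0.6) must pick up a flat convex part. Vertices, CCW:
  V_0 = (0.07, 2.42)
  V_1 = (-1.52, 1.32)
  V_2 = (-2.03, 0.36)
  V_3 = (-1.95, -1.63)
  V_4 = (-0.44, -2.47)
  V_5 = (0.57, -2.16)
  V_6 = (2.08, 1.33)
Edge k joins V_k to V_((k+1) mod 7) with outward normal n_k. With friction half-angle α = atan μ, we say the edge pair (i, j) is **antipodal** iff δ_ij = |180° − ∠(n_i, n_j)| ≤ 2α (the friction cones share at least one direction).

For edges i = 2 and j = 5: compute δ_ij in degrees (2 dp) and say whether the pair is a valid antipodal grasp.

δ = 25.70°, valid

α = atan 0.6 = 30.96°;  2α = 61.93°
edge 2: e_2 = (+0.08, -1.99);  n_2 = (-0.9992, -0.0402)
edge 5: e_5 = (+1.51, +3.49);  n_5 = (+0.9178, -0.3971)
∠(n_2, n_5) = 154.30°
δ = |180° − 154.30°| = 25.70°
25.70° ≤ 2α = 61.93°  →  valid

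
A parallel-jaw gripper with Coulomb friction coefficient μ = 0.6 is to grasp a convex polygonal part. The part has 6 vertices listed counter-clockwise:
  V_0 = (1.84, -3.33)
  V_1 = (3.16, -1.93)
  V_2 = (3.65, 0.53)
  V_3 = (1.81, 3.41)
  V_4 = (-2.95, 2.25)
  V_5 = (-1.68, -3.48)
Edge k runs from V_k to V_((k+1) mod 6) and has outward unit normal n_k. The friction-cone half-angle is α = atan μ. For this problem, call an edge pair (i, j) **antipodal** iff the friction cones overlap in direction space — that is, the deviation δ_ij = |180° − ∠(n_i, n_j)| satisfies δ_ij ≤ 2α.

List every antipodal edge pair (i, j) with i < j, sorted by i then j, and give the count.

α = atan 0.6 = 30.96°;  2α = 61.93°
n_0 = (+0.7276, -0.6860)
n_1 = (+0.9807, -0.1953)
n_2 = (+0.8427, +0.5384)
n_3 = (-0.2368, +0.9716)
n_4 = (-0.9763, -0.2164)
n_5 = (+0.0426, -0.9991)
  (0,1): δ = 147.95°  ·
  (0,2): δ = 104.11°  ·
  (0,3): δ = 32.99°  ✓
  (0,4): δ = 55.81°  ✓
  (0,5): δ = 135.76°  ·
  (1,2): δ = 136.16°  ·
  (1,3): δ = 65.04°  ·
  (1,4): δ = 23.76°  ✓
  (1,5): δ = 103.71°  ·
  (2,3): δ = 108.88°  ·
  (2,4): δ = 20.08°  ✓
  (2,5): δ = 59.87°  ✓
  (3,4): δ = 91.20°  ·
  (3,5): δ = 11.26°  ✓
  (4,5): δ = 100.06°  ·
antipodal pairs: 6

count = 6; pairs: (0,3), (0,4), (1,4), (2,4), (2,5), (3,5)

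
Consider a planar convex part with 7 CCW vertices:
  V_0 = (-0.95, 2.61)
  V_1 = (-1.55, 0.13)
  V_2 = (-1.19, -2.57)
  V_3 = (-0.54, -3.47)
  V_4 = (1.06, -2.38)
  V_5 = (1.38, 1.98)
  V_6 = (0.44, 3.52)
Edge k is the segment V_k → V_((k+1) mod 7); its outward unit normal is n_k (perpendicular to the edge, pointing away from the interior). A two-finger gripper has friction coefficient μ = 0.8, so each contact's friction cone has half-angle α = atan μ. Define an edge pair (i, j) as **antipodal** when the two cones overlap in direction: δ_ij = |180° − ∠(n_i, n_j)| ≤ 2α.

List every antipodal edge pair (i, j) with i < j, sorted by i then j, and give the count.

count = 10; pairs: (0,3), (0,4), (0,5), (1,3), (1,4), (1,5), (2,4), (2,5), (3,6), (4,6)

α = atan 0.8 = 38.66°;  2α = 77.32°
n_0 = (-0.9720, +0.2352)
n_1 = (-0.9912, -0.1322)
n_2 = (-0.8107, -0.5855)
n_3 = (+0.5630, -0.8264)
n_4 = (+0.9973, -0.0732)
n_5 = (+0.8536, +0.5210)
n_6 = (-0.5477, +0.8367)
  (0,1): δ = 158.80°  ·
  (0,2): δ = 130.56°  ·
  (0,3): δ = 42.13°  ✓
  (0,4): δ = 9.40°  ✓
  (0,5): δ = 45.00°  ✓
  (0,6): δ = 136.81°  ·
  (1,2): δ = 151.76°  ·
  (1,3): δ = 63.33°  ✓
  (1,4): δ = 11.79°  ✓
  (1,5): δ = 23.80°  ✓
  (1,6): δ = 115.62°  ·
  (2,3): δ = 91.57°  ·
  (2,4): δ = 40.04°  ✓
  (2,5): δ = 4.44°  ✓
  (2,6): δ = 87.37°  ·
  (3,4): δ = 128.46°  ·
  (3,5): δ = 92.87°  ·
  (3,6): δ = 1.05°  ✓
  (4,5): δ = 144.40°  ·
  (4,6): δ = 52.59°  ✓
  (5,6): δ = 88.19°  ·
antipodal pairs: 10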